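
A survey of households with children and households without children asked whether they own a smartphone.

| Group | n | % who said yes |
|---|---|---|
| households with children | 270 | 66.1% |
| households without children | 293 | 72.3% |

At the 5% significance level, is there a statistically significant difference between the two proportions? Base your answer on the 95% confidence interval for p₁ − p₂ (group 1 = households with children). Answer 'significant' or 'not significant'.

SE₁ = √(p̂₁(1−p̂₁)/n₁) = √(0.6610·0.3390/270) = 0.02881; SE₂ = √(0.7230·0.2770/293) = 0.02614.
Independent samples: SE of the difference = √(SE₁² + SE₂²) = √(0.0008300161 + 0.0006832996) = 0.03890.
z* for 95% confidence is 1.960, so the margin of error is 1.960 × 0.03890 = 0.07624.
Point estimate p̂₁ − p̂₂ = 0.6610 − 0.7230 = -0.0620.
-0.0620 ± 0.07624 → (-0.13824, 0.01424).
The interval (-0.13824, 0.01424) contains 0, so the difference is not significant.

not significant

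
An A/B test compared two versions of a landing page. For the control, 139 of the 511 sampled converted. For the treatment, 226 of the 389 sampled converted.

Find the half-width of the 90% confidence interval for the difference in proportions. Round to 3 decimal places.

0.052

p̂₁ = 139/511 = 0.2720 and p̂₂ = 226/389 = 0.5810.
SE₁ = √(p̂₁(1−p̂₁)/n₁) = √(0.2720·0.7280/511) = 0.01969; SE₂ = √(0.5810·0.4190/389) = 0.02502.
Independent samples: SE of the difference = √(SE₁² + SE₂²) = √(0.0003876961 + 0.0006260004) = 0.03184.
z* for 90% confidence is 1.645, so the margin of error is 1.645 × 0.03184 = 0.05238.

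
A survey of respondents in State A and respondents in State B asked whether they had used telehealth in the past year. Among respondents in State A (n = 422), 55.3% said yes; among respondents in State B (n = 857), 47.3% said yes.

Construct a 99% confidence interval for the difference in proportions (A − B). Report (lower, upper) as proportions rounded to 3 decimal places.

Each SE is √(p̂(1−p̂)/n): √(0.5530·0.4470/422) = 0.02420 and √(0.4730·0.5270/857) = 0.01705.
SE(p̂₁ − p̂₂) = √(SE₁² + SE₂²) = √(0.00058564 + 0.0002907025) = 0.02960, since the two samples are independent.
At 99% confidence z* = 2.576; margin = 2.576 × 0.02960 = 0.07625.
The difference is 0.5530 − 0.4730 = 0.0800, so the interval is 0.0800 ± 0.07625 = (0.004, 0.156).

(0.004, 0.156)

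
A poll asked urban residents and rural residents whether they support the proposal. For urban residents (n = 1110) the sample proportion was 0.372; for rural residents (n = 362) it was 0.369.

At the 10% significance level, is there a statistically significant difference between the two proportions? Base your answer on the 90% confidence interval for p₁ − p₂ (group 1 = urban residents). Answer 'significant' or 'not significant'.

not significant

Each SE is √(p̂(1−p̂)/n): √(0.3720·0.6280/1110) = 0.01451 and √(0.3690·0.6310/362) = 0.02536.
SE(p̂₁ − p̂₂) = √(SE₁² + SE₂²) = √(0.0002105401 + 0.0006431296) = 0.02922, since the two samples are independent.
At 90% confidence z* = 1.645; margin = 1.645 × 0.02922 = 0.04807.
The difference is 0.3720 − 0.3690 = 0.0030, so the interval is 0.0030 ± 0.04807 = (-0.04507, 0.05107).
The interval (-0.04507, 0.05107) contains 0, so the difference is not significant.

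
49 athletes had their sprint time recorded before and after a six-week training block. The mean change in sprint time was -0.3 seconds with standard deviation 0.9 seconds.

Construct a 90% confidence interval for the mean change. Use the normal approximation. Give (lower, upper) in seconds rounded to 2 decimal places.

This is a matched-pairs design, so SE = s_d/√n = 0.9/√49 = 0.1286.
Margin = 1.645 × 0.1286 = 0.2115; the interval is -0.3 ± 0.2115 = (-0.51, -0.09).

(-0.51, -0.09)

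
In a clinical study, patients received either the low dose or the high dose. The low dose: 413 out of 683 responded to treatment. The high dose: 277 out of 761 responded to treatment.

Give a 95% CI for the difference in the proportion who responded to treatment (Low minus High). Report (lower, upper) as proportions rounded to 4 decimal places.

p̂₁ = 413/683 = 0.6047 and p̂₂ = 277/761 = 0.3640.
SE₁ = √(p̂₁(1−p̂₁)/n₁) = √(0.6047·0.3953/683) = 0.01871; SE₂ = √(0.3640·0.6360/761) = 0.01744.
Independent samples: SE of the difference = √(SE₁² + SE₂²) = √(0.0003500641 + 0.0003041536) = 0.02558.
z* for 95% confidence is 1.960, so the margin of error is 1.960 × 0.02558 = 0.05014.
Point estimate p̂₁ − p̂₂ = 0.6047 − 0.3640 = 0.2407.
0.2407 ± 0.05014 → (0.1906, 0.2908).

(0.1906, 0.2908)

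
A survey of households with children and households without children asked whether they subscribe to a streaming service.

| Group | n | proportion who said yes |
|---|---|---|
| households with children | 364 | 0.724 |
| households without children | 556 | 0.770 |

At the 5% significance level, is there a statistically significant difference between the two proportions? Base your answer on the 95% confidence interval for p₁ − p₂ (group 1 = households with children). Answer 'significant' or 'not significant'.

not significant

Each SE is √(p̂(1−p̂)/n): √(0.7240·0.2760/364) = 0.02343 and √(0.7700·0.2300/556) = 0.01785.
SE(p̂₁ − p̂₂) = √(SE₁² + SE₂²) = √(0.0005489649 + 0.0003186225) = 0.02945, since the two samples are independent.
At 95% confidence z* = 1.960; margin = 1.960 × 0.02945 = 0.05772.
The difference is 0.7240 − 0.7700 = -0.0460, so the interval is -0.0460 ± 0.05772 = (-0.10372, 0.01172).
The interval (-0.10372, 0.01172) contains 0, so the difference is not significant.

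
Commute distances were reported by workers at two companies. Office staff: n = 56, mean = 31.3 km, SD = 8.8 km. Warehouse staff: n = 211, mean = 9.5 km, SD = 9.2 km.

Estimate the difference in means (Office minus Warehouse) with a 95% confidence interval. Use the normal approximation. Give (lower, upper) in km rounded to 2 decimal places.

(19.18, 24.42)

Standard errors of each mean: 8.8/√56 = 1.1759 and 9.2/√211 = 0.6334.
SE(x̄₁ − x̄₂) = √(1.1759² + 0.6334²) = 1.3356 for independent samples with unequal variances.
With z* = 1.960, the margin is 1.960 × 1.3356 = 2.6178.
x̄₁ − x̄₂ = 31.3 − 9.5 = 21.8000; the interval is 21.8000 ± 2.6178 = (19.18, 24.42).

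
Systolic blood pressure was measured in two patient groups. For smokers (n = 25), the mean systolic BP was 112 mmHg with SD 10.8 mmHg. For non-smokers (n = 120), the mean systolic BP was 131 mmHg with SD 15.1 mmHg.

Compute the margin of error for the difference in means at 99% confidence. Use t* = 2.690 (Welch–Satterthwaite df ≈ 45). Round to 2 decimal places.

Per-group SEs: s₁/√n₁ = 10.8/√25 = 2.1600, s₂/√n₂ = 15.1/√120 = 1.3784.
Unpooled SE of the difference: √(4.6656 + 1.89998656) = 2.5623.
Margin of error = t* · SE = 2.690 × 2.5623 = 6.8926.

6.89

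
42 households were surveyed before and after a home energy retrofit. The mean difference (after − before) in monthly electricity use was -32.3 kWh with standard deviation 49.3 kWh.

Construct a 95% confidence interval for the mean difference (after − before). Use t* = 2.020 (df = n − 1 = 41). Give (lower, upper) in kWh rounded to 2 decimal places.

(-47.67, -16.93)

This is a matched-pairs design, so SE = s_d/√n = 49.3/√42 = 7.6072.
Margin = 2.020 × 7.6072 = 15.3665; the interval is -32.3 ± 15.3665 = (-47.67, -16.93).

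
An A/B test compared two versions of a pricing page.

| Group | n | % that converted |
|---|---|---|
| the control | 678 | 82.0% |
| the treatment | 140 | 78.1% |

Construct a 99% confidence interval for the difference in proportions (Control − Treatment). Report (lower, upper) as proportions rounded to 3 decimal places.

SE₁ = √(p̂₁(1−p̂₁)/n₁) = √(0.8200·0.1800/678) = 0.01475; SE₂ = √(0.7810·0.2190/140) = 0.03495.
Independent samples: SE of the difference = √(SE₁² + SE₂²) = √(0.0002175625 + 0.0012215025) = 0.03794.
z* for 99% confidence is 2.576, so the margin of error is 2.576 × 0.03794 = 0.09773.
Point estimate p̂₁ − p̂₂ = 0.8200 − 0.7810 = 0.0390.
0.0390 ± 0.09773 → (-0.059, 0.137).

(-0.059, 0.137)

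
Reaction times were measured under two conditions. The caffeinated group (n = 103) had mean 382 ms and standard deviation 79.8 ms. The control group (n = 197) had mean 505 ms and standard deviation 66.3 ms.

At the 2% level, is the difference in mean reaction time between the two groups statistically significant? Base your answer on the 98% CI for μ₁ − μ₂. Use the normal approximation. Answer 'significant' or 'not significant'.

SE₁ = s₁/√n₁ = 79.8/√103 = 7.8629; SE₂ = 66.3/√197 = 4.7237.
Independent samples, unequal variances: SE_diff = √(SE₁² + SE₂²) = √(61.82519641 + 22.31334169) = 9.1727.
z* = 2.326, so margin of error = 2.326 × 9.1727 = 21.3357.
Difference in means = 382 − 505 = -123.0000.
-123.0000 ± 21.3357 → (-144.3357, -101.6643).
The interval (-144.3357, -101.6643) does not contain 0, so the difference is significant.

significant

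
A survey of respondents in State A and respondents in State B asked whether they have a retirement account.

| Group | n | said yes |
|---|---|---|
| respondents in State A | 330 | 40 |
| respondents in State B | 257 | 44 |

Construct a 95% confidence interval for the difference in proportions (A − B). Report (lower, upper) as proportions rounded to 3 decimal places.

(-0.108, 0.008)

Sample proportions: 40/330 = 0.1212, 44/257 = 0.1712.
Each SE is √(p̂(1−p̂)/n): √(0.1212·0.8788/330) = 0.01797 and √(0.1712·0.8288/257) = 0.02350.
SE(p̂₁ − p̂₂) = √(SE₁² + SE₂²) = √(0.0003229209 + 0.00055225) = 0.02958, since the two samples are independent.
At 95% confidence z* = 1.960; margin = 1.960 × 0.02958 = 0.05798.
The difference is 0.1212 − 0.1712 = -0.0500, so the interval is -0.0500 ± 0.05798 = (-0.108, 0.008).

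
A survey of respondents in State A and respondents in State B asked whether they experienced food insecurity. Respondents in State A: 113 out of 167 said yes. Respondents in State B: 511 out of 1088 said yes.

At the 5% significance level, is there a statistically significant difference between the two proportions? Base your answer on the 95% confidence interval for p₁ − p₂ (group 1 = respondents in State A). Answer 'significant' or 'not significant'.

significant

First, p̂₁ = 113/167 = 0.6766; p̂₂ = 511/1088 = 0.4697.
The two standard errors are √(0.6766×0.3234/167) = 0.03620 and √(0.4697×0.5303/1088) = 0.01513.
Because the samples are independent, SE_diff = √(0.03620² + 0.01513²) = 0.03923.
Using z* = 1.960 for 95%, ME = 1.960 × 0.03923 = 0.07689.
p̂₁ − p̂₂ = 0.2069; interval 0.2069 ± 0.07689 gives (0.13001, 0.28379).
The interval (0.13001, 0.28379) does not contain 0, so the difference is significant.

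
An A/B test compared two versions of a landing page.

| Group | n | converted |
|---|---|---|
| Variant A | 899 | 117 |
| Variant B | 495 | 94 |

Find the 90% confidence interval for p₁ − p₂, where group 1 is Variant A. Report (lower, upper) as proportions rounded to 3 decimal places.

Sample proportions: 117/899 = 0.1301, 94/495 = 0.1899.
Each SE is √(p̂(1−p̂)/n): √(0.1301·0.8699/899) = 0.01122 and √(0.1899·0.8101/495) = 0.01763.
SE(p̂₁ − p̂₂) = √(SE₁² + SE₂²) = √(0.0001258884 + 0.0003108169) = 0.02090, since the two samples are independent.
At 90% confidence z* = 1.645; margin = 1.645 × 0.02090 = 0.03438.
The difference is 0.1301 − 0.1899 = -0.0598, so the interval is -0.0598 ± 0.03438 = (-0.094, -0.025).

(-0.094, -0.025)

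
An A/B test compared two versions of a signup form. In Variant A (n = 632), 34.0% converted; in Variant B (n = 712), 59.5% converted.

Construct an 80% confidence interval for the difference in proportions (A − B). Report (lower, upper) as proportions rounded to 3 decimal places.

Each SE is √(p̂(1−p̂)/n): √(0.3400·0.6600/632) = 0.01884 and √(0.5950·0.4050/712) = 0.01840.
SE(p̂₁ − p̂₂) = √(SE₁² + SE₂²) = √(0.0003549456 + 0.00033856) = 0.02633, since the two samples are independent.
At 80% confidence z* = 1.282; margin = 1.282 × 0.02633 = 0.03376.
The difference is 0.3400 − 0.5950 = -0.2550, so the interval is -0.2550 ± 0.03376 = (-0.289, -0.221).

(-0.289, -0.221)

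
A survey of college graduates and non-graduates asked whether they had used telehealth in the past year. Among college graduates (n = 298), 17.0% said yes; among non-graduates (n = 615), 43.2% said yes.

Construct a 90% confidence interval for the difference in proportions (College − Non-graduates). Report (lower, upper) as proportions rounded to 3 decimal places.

(-0.311, -0.213)

Each SE is √(p̂(1−p̂)/n): √(0.1700·0.8300/298) = 0.02176 and √(0.4320·0.5680/615) = 0.01997.
SE(p̂₁ − p̂₂) = √(SE₁² + SE₂²) = √(0.0004734976 + 0.0003988009) = 0.02953, since the two samples are independent.
At 90% confidence z* = 1.645; margin = 1.645 × 0.02953 = 0.04858.
The difference is 0.1700 − 0.4320 = -0.2620, so the interval is -0.2620 ± 0.04858 = (-0.311, -0.213).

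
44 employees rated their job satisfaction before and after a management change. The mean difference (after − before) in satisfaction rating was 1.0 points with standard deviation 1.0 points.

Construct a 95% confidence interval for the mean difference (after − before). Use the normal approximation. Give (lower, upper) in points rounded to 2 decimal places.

Paired design: SE = s_d/√n = 1.0/√44 = 0.1508.
z* = 1.960; margin of error = 1.960 × 0.1508 = 0.2956.
1.0 ± 0.2956 → (0.70, 1.30).

(0.70, 1.30)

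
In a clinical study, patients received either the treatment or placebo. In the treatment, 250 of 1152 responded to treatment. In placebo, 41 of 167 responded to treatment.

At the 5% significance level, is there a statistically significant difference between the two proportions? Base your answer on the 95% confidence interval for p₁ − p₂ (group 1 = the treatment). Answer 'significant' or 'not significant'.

Sample proportions: 250/1152 = 0.2170, 41/167 = 0.2455.
Each SE is √(p̂(1−p̂)/n): √(0.2170·0.7830/1152) = 0.01214 and √(0.2455·0.7545/167) = 0.03330.
SE(p̂₁ − p̂₂) = √(SE₁² + SE₂²) = √(0.0001473796 + 0.00110889) = 0.03544, since the two samples are independent.
At 95% confidence z* = 1.960; margin = 1.960 × 0.03544 = 0.06946.
The difference is 0.2170 − 0.2455 = -0.0285, so the interval is -0.0285 ± 0.06946 = (-0.09796, 0.04096).
The interval (-0.09796, 0.04096) contains 0, so the difference is not significant.

not significant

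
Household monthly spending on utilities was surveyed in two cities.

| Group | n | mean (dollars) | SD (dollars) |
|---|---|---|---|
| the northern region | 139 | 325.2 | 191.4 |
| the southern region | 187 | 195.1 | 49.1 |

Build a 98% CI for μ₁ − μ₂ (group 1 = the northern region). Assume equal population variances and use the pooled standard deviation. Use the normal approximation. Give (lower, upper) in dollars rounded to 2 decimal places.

(96.15, 164.05)

s_p = √[((n₁−1)s₁² + (n₂−1)s₂²)/(n₁+n₂−2)] = √[(138·191.4² + 186·49.1²)/324] = 130.3355.
SE = 130.3355·√(1/139 + 1/187) = 14.5963.
With z* = 2.326, margin = 2.326 × 14.5963 = 33.9510.
x̄₁ − x̄₂ = 325.2 − 195.1 = 130.1000; interval 130.1000 ± 33.9510 = (96.15, 164.05).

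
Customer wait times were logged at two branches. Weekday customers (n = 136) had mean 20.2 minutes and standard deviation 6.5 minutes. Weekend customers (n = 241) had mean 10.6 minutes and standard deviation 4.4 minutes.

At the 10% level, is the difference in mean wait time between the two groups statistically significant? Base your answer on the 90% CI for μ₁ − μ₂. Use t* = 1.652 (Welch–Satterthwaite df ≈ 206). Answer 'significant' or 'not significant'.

significant

Per-group SEs: s₁/√n₁ = 6.5/√136 = 0.5574, s₂/√n₂ = 4.4/√241 = 0.2834.
Unpooled SE of the difference: √(0.31069476 + 0.08031556) = 0.6253.
Margin of error = t* · SE = 1.652 × 0.6253 = 1.0330.
x̄₁ − x̄₂ = 20.2 − 10.6 = 9.6000.
CI: 9.6000 ± 1.0330 = (8.5670, 10.6330).
The interval (8.5670, 10.6330) does not contain 0, so the difference is significant.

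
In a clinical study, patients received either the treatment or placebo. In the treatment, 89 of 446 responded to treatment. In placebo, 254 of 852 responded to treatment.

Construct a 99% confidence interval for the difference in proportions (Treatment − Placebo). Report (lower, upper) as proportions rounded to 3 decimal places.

(-0.162, -0.035)

Sample proportions: 89/446 = 0.1996, 254/852 = 0.2981.
Each SE is √(p̂(1−p̂)/n): √(0.1996·0.8004/446) = 0.01893 and √(0.2981·0.7019/852) = 0.01567.
SE(p̂₁ − p̂₂) = √(SE₁² + SE₂²) = √(0.0003583449 + 0.0002455489) = 0.02457, since the two samples are independent.
At 99% confidence z* = 2.576; margin = 2.576 × 0.02457 = 0.06329.
The difference is 0.1996 − 0.2981 = -0.0985, so the interval is -0.0985 ± 0.06329 = (-0.162, -0.035).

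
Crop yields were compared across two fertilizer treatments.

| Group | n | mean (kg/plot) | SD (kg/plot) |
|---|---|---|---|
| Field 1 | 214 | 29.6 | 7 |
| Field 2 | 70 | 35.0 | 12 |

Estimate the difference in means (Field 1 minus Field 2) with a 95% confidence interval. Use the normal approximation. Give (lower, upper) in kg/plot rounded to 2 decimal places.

Standard errors of each mean: 7/√214 = 0.4785 and 12/√70 = 1.4343.
SE(x̄₁ − x̄₂) = √(0.4785² + 1.4343²) = 1.5120 for independent samples with unequal variances.
With z* = 1.960, the margin is 1.960 × 1.5120 = 2.9635.
x̄₁ − x̄₂ = 29.6 − 35.0 = -5.4000; the interval is -5.4000 ± 2.9635 = (-8.36, -2.44).

(-8.36, -2.44)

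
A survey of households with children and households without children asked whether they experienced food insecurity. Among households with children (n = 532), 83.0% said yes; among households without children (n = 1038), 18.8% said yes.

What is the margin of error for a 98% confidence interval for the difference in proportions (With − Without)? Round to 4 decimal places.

SE₁ = √(p̂₁(1−p̂₁)/n₁) = √(0.8300·0.1700/532) = 0.01629; SE₂ = √(0.1880·0.8120/1038) = 0.01213.
Independent samples: SE of the difference = √(SE₁² + SE₂²) = √(0.0002653641 + 0.0001471369) = 0.02031.
z* for 98% confidence is 2.326, so the margin of error is 2.326 × 0.02031 = 0.04724.

0.0472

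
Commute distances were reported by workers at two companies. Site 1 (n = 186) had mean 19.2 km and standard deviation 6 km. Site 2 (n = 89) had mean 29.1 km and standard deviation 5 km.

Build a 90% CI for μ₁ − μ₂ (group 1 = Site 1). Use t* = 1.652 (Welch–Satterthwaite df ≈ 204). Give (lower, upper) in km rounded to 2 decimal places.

SE₁ = s₁/√n₁ = 6/√186 = 0.4399; SE₂ = 5/√89 = 0.5300.
Independent samples, unequal variances: SE_diff = √(SE₁² + SE₂²) = √(0.19351201 + 0.2809) = 0.6888.
t* = 1.652, so margin of error = 1.652 × 0.6888 = 1.1379.
Difference in means = 19.2 − 29.1 = -9.9000.
-9.9000 ± 1.1379 → (-11.04, -8.76).

(-11.04, -8.76)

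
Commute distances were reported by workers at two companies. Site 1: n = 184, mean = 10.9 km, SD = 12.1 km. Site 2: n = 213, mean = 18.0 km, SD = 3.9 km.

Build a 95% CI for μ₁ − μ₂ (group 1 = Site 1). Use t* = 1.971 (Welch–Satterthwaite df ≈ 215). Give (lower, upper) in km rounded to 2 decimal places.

(-8.94, -5.26)

Per-group SEs: s₁/√n₁ = 12.1/√184 = 0.8920, s₂/√n₂ = 3.9/√213 = 0.2672.
Unpooled SE of the difference: √(0.795664 + 0.07139584) = 0.9312.
Margin of error = t* · SE = 1.971 × 0.9312 = 1.8354.
x̄₁ − x̄₂ = 10.9 − 18.0 = -7.1000.
CI: -7.1000 ± 1.8354 = (-8.94, -5.26).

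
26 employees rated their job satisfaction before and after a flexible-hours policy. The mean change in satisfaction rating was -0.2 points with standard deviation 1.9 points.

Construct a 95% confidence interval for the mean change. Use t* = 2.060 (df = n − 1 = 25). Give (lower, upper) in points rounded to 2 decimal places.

Paired design: SE = s_d/√n = 1.9/√26 = 0.3726.
t* = 2.060; margin of error = 2.060 × 0.3726 = 0.7676.
-0.2 ± 0.7676 → (-0.97, 0.57).

(-0.97, 0.57)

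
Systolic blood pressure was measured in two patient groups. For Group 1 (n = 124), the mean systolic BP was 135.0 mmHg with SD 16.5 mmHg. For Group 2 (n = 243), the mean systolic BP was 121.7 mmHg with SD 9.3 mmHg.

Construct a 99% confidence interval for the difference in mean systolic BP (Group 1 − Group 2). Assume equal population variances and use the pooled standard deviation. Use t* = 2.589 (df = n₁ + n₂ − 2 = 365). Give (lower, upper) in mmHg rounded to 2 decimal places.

Pooled variance s_p² = [123·16.5² + 242·9.3²] / (124+243−2) = 149.0886, so s_p = 12.2102.
SE_diff = s_p·√(1/n₁ + 1/n₂) = 12.2102·√(1/124 + 1/243) = 1.3475.
t* = 2.589; margin = 2.589 × 1.3475 = 3.4887.
Difference = 135.0 − 121.7 = 13.3000.
13.3000 ± 3.4887 → (9.81, 16.79).

(9.81, 16.79)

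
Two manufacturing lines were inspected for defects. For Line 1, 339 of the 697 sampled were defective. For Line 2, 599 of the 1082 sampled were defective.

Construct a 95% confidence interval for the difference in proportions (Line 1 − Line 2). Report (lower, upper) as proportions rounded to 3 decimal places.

(-0.115, -0.020)

First, p̂₁ = 339/697 = 0.4864; p̂₂ = 599/1082 = 0.5536.
The two standard errors are √(0.4864×0.5136/697) = 0.01893 and √(0.5536×0.4464/1082) = 0.01511.
Because the samples are independent, SE_diff = √(0.01893² + 0.01511²) = 0.02422.
Using z* = 1.960 for 95%, ME = 1.960 × 0.02422 = 0.04747.
p̂₁ − p̂₂ = -0.0672; interval -0.0672 ± 0.04747 gives (-0.115, -0.020).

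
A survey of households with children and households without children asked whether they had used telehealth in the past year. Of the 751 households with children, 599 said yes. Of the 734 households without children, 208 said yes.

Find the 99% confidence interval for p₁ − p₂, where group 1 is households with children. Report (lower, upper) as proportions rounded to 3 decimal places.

First, p̂₁ = 599/751 = 0.7976; p̂₂ = 208/734 = 0.2834.
The two standard errors are √(0.7976×0.2024/751) = 0.01466 and √(0.2834×0.7166/734) = 0.01663.
Because the samples are independent, SE_diff = √(0.01466² + 0.01663²) = 0.02217.
Using z* = 2.576 for 99%, ME = 2.576 × 0.02217 = 0.05711.
p̂₁ − p̂₂ = 0.5142; interval 0.5142 ± 0.05711 gives (0.457, 0.571).

(0.457, 0.571)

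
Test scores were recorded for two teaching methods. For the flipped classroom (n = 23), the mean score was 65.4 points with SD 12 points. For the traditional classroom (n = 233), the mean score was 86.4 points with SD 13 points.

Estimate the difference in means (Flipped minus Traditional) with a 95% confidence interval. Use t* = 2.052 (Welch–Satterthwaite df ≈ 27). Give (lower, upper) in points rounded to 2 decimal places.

SE₁ = s₁/√n₁ = 12/√23 = 2.5022; SE₂ = 13/√233 = 0.8517.
Independent samples, unequal variances: SE_diff = √(SE₁² + SE₂²) = √(6.26100484 + 0.72539289) = 2.6432.
t* = 2.052, so margin of error = 2.052 × 2.6432 = 5.4238.
Difference in means = 65.4 − 86.4 = -21.0000.
-21.0000 ± 5.4238 → (-26.42, -15.58).

(-26.42, -15.58)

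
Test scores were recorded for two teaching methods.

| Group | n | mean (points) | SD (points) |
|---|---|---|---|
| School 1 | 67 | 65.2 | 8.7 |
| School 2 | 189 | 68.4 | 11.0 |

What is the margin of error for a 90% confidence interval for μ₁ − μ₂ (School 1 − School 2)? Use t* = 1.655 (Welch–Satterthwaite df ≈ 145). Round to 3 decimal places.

2.202

Standard errors of each mean: 8.7/√67 = 1.0629 and 11.0/√189 = 0.8001.
SE(x̄₁ − x̄₂) = √(1.0629² + 0.8001²) = 1.3304 for independent samples with unequal variances.
With t* = 1.655, the margin is 1.655 × 1.3304 = 2.2018.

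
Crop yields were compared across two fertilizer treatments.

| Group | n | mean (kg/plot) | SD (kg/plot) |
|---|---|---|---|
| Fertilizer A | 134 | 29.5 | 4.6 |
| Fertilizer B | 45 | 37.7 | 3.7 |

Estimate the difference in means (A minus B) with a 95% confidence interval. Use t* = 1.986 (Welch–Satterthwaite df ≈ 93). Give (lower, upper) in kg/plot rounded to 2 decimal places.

Standard errors of each mean: 4.6/√134 = 0.3974 and 3.7/√45 = 0.5516.
SE(x̄₁ − x̄₂) = √(0.3974² + 0.5516²) = 0.6798 for independent samples with unequal variances.
With t* = 1.986, the margin is 1.986 × 0.6798 = 1.3501.
x̄₁ − x̄₂ = 29.5 − 37.7 = -8.2000; the interval is -8.2000 ± 1.3501 = (-9.55, -6.85).

(-9.55, -6.85)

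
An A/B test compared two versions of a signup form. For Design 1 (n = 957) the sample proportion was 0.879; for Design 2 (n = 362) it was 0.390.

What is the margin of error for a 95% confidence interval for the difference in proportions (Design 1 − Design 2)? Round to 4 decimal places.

0.0543

Each SE is √(p̂(1−p̂)/n): √(0.8790·0.1210/957) = 0.01054 and √(0.3900·0.6100/362) = 0.02564.
SE(p̂₁ − p̂₂) = √(SE₁² + SE₂²) = √(0.0001110916 + 0.0006574096) = 0.02772, since the two samples are independent.
At 95% confidence z* = 1.960; margin = 1.960 × 0.02772 = 0.05433.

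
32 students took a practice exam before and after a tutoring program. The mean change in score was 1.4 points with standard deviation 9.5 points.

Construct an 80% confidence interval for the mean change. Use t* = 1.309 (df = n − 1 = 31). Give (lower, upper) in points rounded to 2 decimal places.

(-0.80, 3.60)

This is a matched-pairs design, so SE = s_d/√n = 9.5/√32 = 1.6794.
Margin = 1.309 × 1.6794 = 2.1983; the interval is 1.4 ± 2.1983 = (-0.80, 3.60).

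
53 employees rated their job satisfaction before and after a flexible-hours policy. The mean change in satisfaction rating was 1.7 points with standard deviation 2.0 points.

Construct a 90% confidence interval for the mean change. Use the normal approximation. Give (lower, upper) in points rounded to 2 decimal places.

(1.25, 2.15)

This is a matched-pairs design, so SE = s_d/√n = 2.0/√53 = 0.2747.
Margin = 1.645 × 0.2747 = 0.4519; the interval is 1.7 ± 0.4519 = (1.25, 2.15).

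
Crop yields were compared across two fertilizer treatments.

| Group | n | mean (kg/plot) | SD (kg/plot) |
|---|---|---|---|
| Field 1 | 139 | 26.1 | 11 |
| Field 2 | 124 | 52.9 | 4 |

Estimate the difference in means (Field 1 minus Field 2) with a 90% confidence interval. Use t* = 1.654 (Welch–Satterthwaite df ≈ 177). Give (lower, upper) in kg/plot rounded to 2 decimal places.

SE₁ = s₁/√n₁ = 11/√139 = 0.9330; SE₂ = 4/√124 = 0.3592.
Independent samples, unequal variances: SE_diff = √(SE₁² + SE₂²) = √(0.870489 + 0.12902464) = 0.9998.
t* = 1.654, so margin of error = 1.654 × 0.9998 = 1.6537.
Difference in means = 26.1 − 52.9 = -26.8000.
-26.8000 ± 1.6537 → (-28.45, -25.15).

(-28.45, -25.15)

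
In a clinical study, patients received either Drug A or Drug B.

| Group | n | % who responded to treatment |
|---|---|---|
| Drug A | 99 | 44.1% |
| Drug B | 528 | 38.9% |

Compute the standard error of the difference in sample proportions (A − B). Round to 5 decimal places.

0.05422

SE₁ = √(p̂₁(1−p̂₁)/n₁) = √(0.4410·0.5590/99) = 0.04990; SE₂ = √(0.3890·0.6110/528) = 0.02122.
Independent samples: SE of the difference = √(SE₁² + SE₂²) = √(0.00249001 + 0.0004502884) = 0.05422.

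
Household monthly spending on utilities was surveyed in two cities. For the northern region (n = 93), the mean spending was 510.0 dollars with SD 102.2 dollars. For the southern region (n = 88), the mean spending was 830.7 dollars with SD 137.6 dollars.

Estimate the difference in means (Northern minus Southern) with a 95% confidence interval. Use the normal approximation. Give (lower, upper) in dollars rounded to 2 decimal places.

Per-group SEs: s₁/√n₁ = 102.2/√93 = 10.5976, s₂/√n₂ = 137.6/√88 = 14.6682.
Unpooled SE of the difference: √(112.30912576 + 215.15609124) = 18.0960.
Margin of error = z* · SE = 1.960 × 18.0960 = 35.4682.
x̄₁ − x̄₂ = 510.0 − 830.7 = -320.7000.
CI: -320.7000 ± 35.4682 = (-356.17, -285.23).

(-356.17, -285.23)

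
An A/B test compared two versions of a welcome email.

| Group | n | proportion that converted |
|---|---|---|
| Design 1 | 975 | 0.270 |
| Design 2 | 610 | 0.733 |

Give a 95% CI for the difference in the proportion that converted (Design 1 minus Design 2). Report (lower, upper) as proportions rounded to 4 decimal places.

SE₁ = √(p̂₁(1−p̂₁)/n₁) = √(0.2700·0.7300/975) = 0.01422; SE₂ = √(0.7330·0.2670/610) = 0.01791.
Independent samples: SE of the difference = √(SE₁² + SE₂²) = √(0.0002022084 + 0.0003207681) = 0.02287.
z* for 95% confidence is 1.960, so the margin of error is 1.960 × 0.02287 = 0.04483.
Point estimate p̂₁ − p̂₂ = 0.2700 − 0.7330 = -0.4630.
-0.4630 ± 0.04483 → (-0.5078, -0.4182).

(-0.5078, -0.4182)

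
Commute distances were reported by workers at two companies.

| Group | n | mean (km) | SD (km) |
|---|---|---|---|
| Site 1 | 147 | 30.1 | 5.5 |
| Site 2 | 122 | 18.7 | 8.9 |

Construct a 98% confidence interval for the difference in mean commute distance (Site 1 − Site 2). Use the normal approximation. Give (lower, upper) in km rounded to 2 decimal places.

Per-group SEs: s₁/√n₁ = 5.5/√147 = 0.4536, s₂/√n₂ = 8.9/√122 = 0.8058.
Unpooled SE of the difference: √(0.20575296 + 0.64931364) = 0.9247.
Margin of error = z* · SE = 2.326 × 0.9247 = 2.1509.
x̄₁ − x̄₂ = 30.1 − 18.7 = 11.4000.
CI: 11.4000 ± 2.1509 = (9.25, 13.55).

(9.25, 13.55)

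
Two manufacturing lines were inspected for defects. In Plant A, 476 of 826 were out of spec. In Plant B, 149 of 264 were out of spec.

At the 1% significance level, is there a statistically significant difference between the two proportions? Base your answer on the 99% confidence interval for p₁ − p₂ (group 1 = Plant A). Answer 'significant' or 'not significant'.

First, p̂₁ = 476/826 = 0.5763; p̂₂ = 149/264 = 0.5644.
The two standard errors are √(0.5763×0.4237/826) = 0.01719 and √(0.5644×0.4356/264) = 0.03052.
Because the samples are independent, SE_diff = √(0.01719² + 0.03052²) = 0.03503.
Using z* = 2.576 for 99%, ME = 2.576 × 0.03503 = 0.09024.
p̂₁ − p̂₂ = 0.0119; interval 0.0119 ± 0.09024 gives (-0.07834, 0.10214).
The interval (-0.07834, 0.10214) contains 0, so the difference is not significant.

not significant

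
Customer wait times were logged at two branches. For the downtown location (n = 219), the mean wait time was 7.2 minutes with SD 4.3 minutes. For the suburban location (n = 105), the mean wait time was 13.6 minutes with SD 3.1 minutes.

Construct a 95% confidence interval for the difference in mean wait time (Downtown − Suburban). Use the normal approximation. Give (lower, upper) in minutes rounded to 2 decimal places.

(-7.22, -5.58)

SE₁ = s₁/√n₁ = 4.3/√219 = 0.2906; SE₂ = 3.1/√105 = 0.3025.
Independent samples, unequal variances: SE_diff = √(SE₁² + SE₂²) = √(0.08444836 + 0.09150625) = 0.4195.
z* = 1.960, so margin of error = 1.960 × 0.4195 = 0.8222.
Difference in means = 7.2 − 13.6 = -6.4000.
-6.4000 ± 0.8222 → (-7.22, -5.58).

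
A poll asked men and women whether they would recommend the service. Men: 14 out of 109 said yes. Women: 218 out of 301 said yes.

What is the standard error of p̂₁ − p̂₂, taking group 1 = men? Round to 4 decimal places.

0.0411

p̂₁ = 14/109 = 0.1284 and p̂₂ = 218/301 = 0.7243.
SE₁ = √(p̂₁(1−p̂₁)/n₁) = √(0.1284·0.8716/109) = 0.03204; SE₂ = √(0.7243·0.2757/301) = 0.02576.
Independent samples: SE of the difference = √(SE₁² + SE₂²) = √(0.0010265616 + 0.0006635776) = 0.04111.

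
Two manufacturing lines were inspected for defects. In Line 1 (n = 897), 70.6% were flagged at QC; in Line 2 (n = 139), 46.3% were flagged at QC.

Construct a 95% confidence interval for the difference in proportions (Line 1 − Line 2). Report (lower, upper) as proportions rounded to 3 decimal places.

(0.155, 0.331)

SE₁ = √(p̂₁(1−p̂₁)/n₁) = √(0.7060·0.2940/897) = 0.01521; SE₂ = √(0.4630·0.5370/139) = 0.04229.
Independent samples: SE of the difference = √(SE₁² + SE₂²) = √(0.0002313441 + 0.0017884441) = 0.04494.
z* for 95% confidence is 1.960, so the margin of error is 1.960 × 0.04494 = 0.08808.
Point estimate p̂₁ − p̂₂ = 0.7060 − 0.4630 = 0.2430.
0.2430 ± 0.08808 → (0.155, 0.331).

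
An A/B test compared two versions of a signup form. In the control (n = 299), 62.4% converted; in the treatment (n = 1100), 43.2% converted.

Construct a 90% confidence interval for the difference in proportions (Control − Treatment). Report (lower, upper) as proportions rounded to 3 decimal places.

(0.140, 0.244)

SE₁ = √(p̂₁(1−p̂₁)/n₁) = √(0.6240·0.3760/299) = 0.02801; SE₂ = √(0.4320·0.5680/1100) = 0.01494.
Independent samples: SE of the difference = √(SE₁² + SE₂²) = √(0.0007845601 + 0.0002232036) = 0.03175.
z* for 90% confidence is 1.645, so the margin of error is 1.645 × 0.03175 = 0.05223.
Point estimate p̂₁ − p̂₂ = 0.6240 − 0.4320 = 0.1920.
0.1920 ± 0.05223 → (0.140, 0.244).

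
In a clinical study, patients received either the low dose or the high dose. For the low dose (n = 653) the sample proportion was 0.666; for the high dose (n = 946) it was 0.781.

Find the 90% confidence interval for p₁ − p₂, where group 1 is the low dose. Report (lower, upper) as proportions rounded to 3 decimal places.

SE₁ = √(p̂₁(1−p̂₁)/n₁) = √(0.6660·0.3340/653) = 0.01846; SE₂ = √(0.7810·0.2190/946) = 0.01345.
Independent samples: SE of the difference = √(SE₁² + SE₂²) = √(0.0003407716 + 0.0001809025) = 0.02284.
z* for 90% confidence is 1.645, so the margin of error is 1.645 × 0.02284 = 0.03757.
Point estimate p̂₁ − p̂₂ = 0.6660 − 0.7810 = -0.1150.
-0.1150 ± 0.03757 → (-0.153, -0.077).

(-0.153, -0.077)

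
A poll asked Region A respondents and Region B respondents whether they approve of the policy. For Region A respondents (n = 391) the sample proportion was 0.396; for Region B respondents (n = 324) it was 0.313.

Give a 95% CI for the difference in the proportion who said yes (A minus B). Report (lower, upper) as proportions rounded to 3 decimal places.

Each SE is √(p̂(1−p̂)/n): √(0.3960·0.6040/391) = 0.02473 and √(0.3130·0.6870/324) = 0.02576.
SE(p̂₁ − p̂₂) = √(SE₁² + SE₂²) = √(0.0006115729 + 0.0006635776) = 0.03571, since the two samples are independent.
At 95% confidence z* = 1.960; margin = 1.960 × 0.03571 = 0.06999.
The difference is 0.3960 − 0.3130 = 0.0830, so the interval is 0.0830 ± 0.06999 = (0.013, 0.153).

(0.013, 0.153)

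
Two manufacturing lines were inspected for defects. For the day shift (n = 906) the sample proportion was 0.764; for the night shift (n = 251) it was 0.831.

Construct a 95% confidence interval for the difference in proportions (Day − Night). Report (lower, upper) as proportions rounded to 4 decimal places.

The two standard errors are √(0.7640×0.2360/906) = 0.01411 and √(0.8310×0.1690/251) = 0.02365.
Because the samples are independent, SE_diff = √(0.01411² + 0.02365²) = 0.02754.
Using z* = 1.960 for 95%, ME = 1.960 × 0.02754 = 0.05398.
p̂₁ − p̂₂ = -0.0670; interval -0.0670 ± 0.05398 gives (-0.1210, -0.0130).

(-0.1210, -0.0130)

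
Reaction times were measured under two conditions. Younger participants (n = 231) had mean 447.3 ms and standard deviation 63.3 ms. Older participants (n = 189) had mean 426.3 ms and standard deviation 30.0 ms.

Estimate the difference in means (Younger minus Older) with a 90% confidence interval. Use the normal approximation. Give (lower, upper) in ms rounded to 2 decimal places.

Per-group SEs: s₁/√n₁ = 63.3/√231 = 4.1648, s₂/√n₂ = 30.0/√189 = 2.1822.
Unpooled SE of the difference: √(17.34555904 + 4.76199684) = 4.7019.
Margin of error = z* · SE = 1.645 × 4.7019 = 7.7346.
x̄₁ − x̄₂ = 447.3 − 426.3 = 21.0000.
CI: 21.0000 ± 7.7346 = (13.27, 28.73).

(13.27, 28.73)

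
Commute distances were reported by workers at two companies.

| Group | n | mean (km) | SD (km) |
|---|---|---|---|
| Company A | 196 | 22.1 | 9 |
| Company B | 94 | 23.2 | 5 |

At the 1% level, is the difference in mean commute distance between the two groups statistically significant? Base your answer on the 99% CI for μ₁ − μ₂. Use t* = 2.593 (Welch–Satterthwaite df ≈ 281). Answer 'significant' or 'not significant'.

not significant

Standard errors of each mean: 9/√196 = 0.6429 and 5/√94 = 0.5157.
SE(x̄₁ − x̄₂) = √(0.6429² + 0.5157²) = 0.8242 for independent samples with unequal variances.
With t* = 2.593, the margin is 2.593 × 0.8242 = 2.1372.
x̄₁ − x̄₂ = 22.1 − 23.2 = -1.1000; the interval is -1.1000 ± 2.1372 = (-3.2372, 1.0372).
The interval (-3.2372, 1.0372) contains 0, so the difference is not significant.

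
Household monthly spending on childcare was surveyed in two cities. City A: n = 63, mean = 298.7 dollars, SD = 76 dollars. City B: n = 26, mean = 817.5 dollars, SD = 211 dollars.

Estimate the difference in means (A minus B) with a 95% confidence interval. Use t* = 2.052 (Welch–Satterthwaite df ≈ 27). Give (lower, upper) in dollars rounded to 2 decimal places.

(-605.96, -431.64)

Per-group SEs: s₁/√n₁ = 76/√63 = 9.5751, s₂/√n₂ = 211/√26 = 41.3805.
Unpooled SE of the difference: √(91.68254001 + 1712.34578025) = 42.4739.
Margin of error = t* · SE = 2.052 × 42.4739 = 87.1564.
x̄₁ − x̄₂ = 298.7 − 817.5 = -518.8000.
CI: -518.8000 ± 87.1564 = (-605.96, -431.64).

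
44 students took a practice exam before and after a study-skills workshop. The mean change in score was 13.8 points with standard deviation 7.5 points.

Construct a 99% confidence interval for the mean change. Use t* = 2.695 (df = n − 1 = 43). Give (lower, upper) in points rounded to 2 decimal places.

(10.75, 16.85)

Paired design: SE = s_d/√n = 7.5/√44 = 1.1307.
t* = 2.695; margin of error = 2.695 × 1.1307 = 3.0472.
13.8 ± 3.0472 → (10.75, 16.85).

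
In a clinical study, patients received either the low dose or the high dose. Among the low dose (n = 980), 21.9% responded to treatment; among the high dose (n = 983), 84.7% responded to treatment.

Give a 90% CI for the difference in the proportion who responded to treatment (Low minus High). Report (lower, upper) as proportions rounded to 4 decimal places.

(-0.6568, -0.5992)

Each SE is √(p̂(1−p̂)/n): √(0.2190·0.7810/980) = 0.01321 and √(0.8470·0.1530/983) = 0.01148.
SE(p̂₁ − p̂₂) = √(SE₁² + SE₂²) = √(0.0001745041 + 0.0001317904) = 0.01750, since the two samples are independent.
At 90% confidence z* = 1.645; margin = 1.645 × 0.01750 = 0.02879.
The difference is 0.2190 − 0.8470 = -0.6280, so the interval is -0.6280 ± 0.02879 = (-0.6568, -0.5992).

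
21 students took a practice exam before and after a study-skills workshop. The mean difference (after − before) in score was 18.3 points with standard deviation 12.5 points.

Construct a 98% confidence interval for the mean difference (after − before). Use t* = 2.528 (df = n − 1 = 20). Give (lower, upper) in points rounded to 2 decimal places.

Paired design: SE = s_d/√n = 12.5/√21 = 2.7277.
t* = 2.528; margin of error = 2.528 × 2.7277 = 6.8956.
18.3 ± 6.8956 → (11.40, 25.20).

(11.40, 25.20)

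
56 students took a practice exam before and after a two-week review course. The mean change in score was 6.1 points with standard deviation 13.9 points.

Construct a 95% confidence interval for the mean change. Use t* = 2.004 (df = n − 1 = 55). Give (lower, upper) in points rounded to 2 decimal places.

(2.38, 9.82)

This is a matched-pairs design, so SE = s_d/√n = 13.9/√56 = 1.8575.
Margin = 2.004 × 1.8575 = 3.7224; the interval is 6.1 ± 3.7224 = (2.38, 9.82).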